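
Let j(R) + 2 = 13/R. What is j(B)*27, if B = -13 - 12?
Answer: -1701/25 ≈ -68.040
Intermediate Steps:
B = -25
j(R) = -2 + 13/R
j(B)*27 = (-2 + 13/(-25))*27 = (-2 + 13*(-1/25))*27 = (-2 - 13/25)*27 = -63/25*27 = -1701/25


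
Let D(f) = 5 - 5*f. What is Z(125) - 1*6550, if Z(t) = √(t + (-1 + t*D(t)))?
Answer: -6550 + 8*I*√1209 ≈ -6550.0 + 278.17*I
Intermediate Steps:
Z(t) = √(-1 + t + t*(5 - 5*t)) (Z(t) = √(t + (-1 + t*(5 - 5*t))) = √(-1 + t + t*(5 - 5*t)))
Z(125) - 1*6550 = √(-1 + 125 - 5*125*(-1 + 125)) - 1*6550 = √(-1 + 125 - 5*125*124) - 6550 = √(-1 + 125 - 77500) - 6550 = √(-77376) - 6550 = 8*I*√1209 - 6550 = -6550 + 8*I*√1209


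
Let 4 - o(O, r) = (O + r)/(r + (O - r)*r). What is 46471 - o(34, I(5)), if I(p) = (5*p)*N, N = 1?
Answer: 11616809/250 ≈ 46467.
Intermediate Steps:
I(p) = 5*p (I(p) = (5*p)*1 = 5*p)
o(O, r) = 4 - (O + r)/(r + r*(O - r)) (o(O, r) = 4 - (O + r)/(r + (O - r)*r) = 4 - (O + r)/(r + r*(O - r)))
46471 - o(34, I(5)) = 46471 - (-1*34 - 4*(5*5)² + 3*(5*5) + 4*34*(5*5))/((5*5)*(1 + 34 - 5*5)) = 46471 - (-34 - 4*25² + 3*25 + 4*34*25)/(25*(1 + 34 - 1*25)) = 46471 - (-34 - 4*625 + 75 + 3400)/(25*(1 + 34 - 25)) = 46471 - (-34 - 2500 + 75 + 3400)/(25*10) = 46471 - 941/(25*10) = 46471 - 1*941/250 = 46471 - 941/250 = 11616809/250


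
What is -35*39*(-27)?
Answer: 36855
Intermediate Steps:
-35*39*(-27) = -1365*(-27) = 36855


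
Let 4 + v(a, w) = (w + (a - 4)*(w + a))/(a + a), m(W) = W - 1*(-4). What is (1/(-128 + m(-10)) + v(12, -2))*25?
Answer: -5075/268 ≈ -18.937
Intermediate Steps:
m(W) = 4 + W (m(W) = W + 4 = 4 + W)
v(a, w) = -4 + (w + (-4 + a)*(a + w))/(2*a) (v(a, w) = -4 + (w + (a - 4)*(w + a))/(a + a) = -4 + (w + (-4 + a)*(a + w))/((2*a)) = -4 + (w + (-4 + a)*(a + w))*(1/(2*a)) = -4 + (w + (-4 + a)*(a + w))/(2*a))
(1/(-128 + m(-10)) + v(12, -2))*25 = (1/(-128 + (4 - 10)) + (½)*(-3*(-2) + 12*(-12 + 12 - 2))/12)*25 = (1/(-128 - 6) + (½)*(1/12)*(6 + 12*(-2)))*25 = (1/(-134) + (½)*(1/12)*(6 - 24))*25 = (-1/134 + (½)*(1/12)*(-18))*25 = (-1/134 - ¾)*25 = -203/268*25 = -5075/268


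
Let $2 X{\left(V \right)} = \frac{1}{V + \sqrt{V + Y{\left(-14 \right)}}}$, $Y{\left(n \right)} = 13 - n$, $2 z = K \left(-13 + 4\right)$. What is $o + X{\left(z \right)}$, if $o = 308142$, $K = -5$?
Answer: $\frac{62552831}{203} - \frac{\sqrt{22}}{609} \approx 3.0814 \cdot 10^{5}$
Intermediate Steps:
$z = \frac{45}{2}$ ($z = \frac{\left(-5\right) \left(-13 + 4\right)}{2} = \frac{\left(-5\right) \left(-9\right)}{2} = \frac{1}{2} \cdot 45 = \frac{45}{2} \approx 22.5$)
$X{\left(V \right)} = \frac{1}{2 \left(V + \sqrt{27 + V}\right)}$ ($X{\left(V \right)} = \frac{1}{2 \left(V + \sqrt{V + \left(13 - -14\right)}\right)} = \frac{1}{2 \left(V + \sqrt{V + \left(13 + 14\right)}\right)} = \frac{1}{2 \left(V + \sqrt{V + 27}\right)} = \frac{1}{2 \left(V + \sqrt{27 + V}\right)}$)
$o + X{\left(z \right)} = 308142 + \frac{1}{2 \left(\frac{45}{2} + \sqrt{27 + \frac{45}{2}}\right)} = 308142 + \frac{1}{2 \left(\frac{45}{2} + \sqrt{\frac{99}{2}}\right)} = 308142 + \frac{1}{2 \left(\frac{45}{2} + \frac{3 \sqrt{22}}{2}\right)}$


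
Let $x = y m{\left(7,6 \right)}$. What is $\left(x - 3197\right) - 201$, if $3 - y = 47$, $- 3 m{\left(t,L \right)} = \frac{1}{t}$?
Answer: $- \frac{71314}{21} \approx -3395.9$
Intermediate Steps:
$m{\left(t,L \right)} = - \frac{1}{3 t}$
$y = -44$ ($y = 3 - 47 = -44$)
$x = \frac{44}{21}$ ($x = - 44 \left(- \frac{1}{3 \cdot 7}\right) = - 44 \left(\left(- \frac{1}{3}\right) \frac{1}{7}\right) = \left(-44\right) \left(- \frac{1}{21}\right) = \frac{44}{21} \approx 2.0952$)
$\left(x - 3197\right) - 201 = \left(\frac{44}{21} - 3197\right) - 201 = - \frac{67093}{21} - 201 = - \frac{71314}{21}$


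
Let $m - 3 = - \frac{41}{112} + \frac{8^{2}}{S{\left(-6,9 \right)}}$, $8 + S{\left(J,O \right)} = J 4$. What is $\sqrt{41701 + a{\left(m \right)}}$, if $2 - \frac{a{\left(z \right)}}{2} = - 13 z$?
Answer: $\frac{\sqrt{32709642}}{28} \approx 204.26$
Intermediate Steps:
$S{\left(J,O \right)} = -8 + 4 J$ ($S{\left(J,O \right)} = -8 + J 4 = -8 + 4 J$)
$m = \frac{71}{112}$ ($m = 3 + \left(- \frac{41}{112} + \frac{8^{2}}{-8 + 4 \left(-6\right)}\right) = 3 + \left(\left(-41\right) \frac{1}{112} + \frac{64}{-8 - 24}\right) = 3 + \left(- \frac{41}{112} + \frac{64}{-32}\right) = 3 + \left(- \frac{41}{112} + 64 \left(- \frac{1}{32}\right)\right) = 3 - \frac{265}{112} = \frac{71}{112} \approx 0.63393$)
$a{\left(z \right)} = 4 + 26 z$ ($a{\left(z \right)} = 4 - 2 \left(- 13 z\right) = 4 + 26 z$)
$\sqrt{41701 + a{\left(m \right)}} = \sqrt{41701 + \left(4 + 26 \cdot \frac{71}{112}\right)} = \sqrt{41701 + \left(4 + \frac{923}{56}\right)} = \sqrt{41701 + \frac{1147}{56}} = \sqrt{\frac{2336403}{56}} = \frac{\sqrt{32709642}}{28}$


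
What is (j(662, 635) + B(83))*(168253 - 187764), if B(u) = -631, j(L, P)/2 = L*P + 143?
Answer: -16396946845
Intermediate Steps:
j(L, P) = 286 + 2*L*P (j(L, P) = 2*(L*P + 143) = 2*(143 + L*P) = 286 + 2*L*P)
(j(662, 635) + B(83))*(168253 - 187764) = ((286 + 2*662*635) - 631)*(168253 - 187764) = ((286 + 840740) - 631)*(-19511) = (841026 - 631)*(-19511) = 840395*(-19511) = -16396946845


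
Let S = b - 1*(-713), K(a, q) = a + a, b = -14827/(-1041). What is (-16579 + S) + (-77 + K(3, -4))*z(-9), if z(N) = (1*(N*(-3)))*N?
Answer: 1458694/1041 ≈ 1401.2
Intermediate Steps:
b = 14827/1041 (b = -14827*(-1/1041) = 14827/1041 ≈ 14.243)
K(a, q) = 2*a
z(N) = -3*N² (z(N) = (1*(-3*N))*N = (-3*N)*N = -3*N²)
S = 757060/1041 (S = 14827/1041 - 1*(-713) = 14827/1041 + 713 = 757060/1041 ≈ 727.24)
(-16579 + S) + (-77 + K(3, -4))*z(-9) = (-16579 + 757060/1041) + (-77 + 2*3)*(-3*(-9)²) = -16501679/1041 + (-77 + 6)*(-3*81) = -16501679/1041 - 71*(-243) = -16501679/1041 + 17253 = 1458694/1041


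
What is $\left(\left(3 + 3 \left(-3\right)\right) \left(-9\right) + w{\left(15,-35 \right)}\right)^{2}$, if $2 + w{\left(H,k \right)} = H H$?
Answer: $76729$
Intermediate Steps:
$w{\left(H,k \right)} = -2 + H^{2}$ ($w{\left(H,k \right)} = -2 + H H = -2 + H^{2}$)
$\left(\left(3 + 3 \left(-3\right)\right) \left(-9\right) + w{\left(15,-35 \right)}\right)^{2} = \left(\left(3 + 3 \left(-3\right)\right) \left(-9\right) - \left(2 - 15^{2}\right)\right)^{2} = \left(\left(3 - 9\right) \left(-9\right) + \left(-2 + 225\right)\right)^{2} = \left(\left(-6\right) \left(-9\right) + 223\right)^{2} = \left(54 + 223\right)^{2} = 277^{2} = 76729$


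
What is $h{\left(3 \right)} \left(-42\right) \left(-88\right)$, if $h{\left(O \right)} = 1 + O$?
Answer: $14784$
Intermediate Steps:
$h{\left(3 \right)} \left(-42\right) \left(-88\right) = \left(1 + 3\right) \left(-42\right) \left(-88\right) = 4 \left(-42\right) \left(-88\right) = \left(-168\right) \left(-88\right) = 14784$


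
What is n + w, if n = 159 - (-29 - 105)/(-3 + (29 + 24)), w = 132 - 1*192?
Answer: 2542/25 ≈ 101.68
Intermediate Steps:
w = -60 (w = 132 - 192 = -60)
n = 4042/25 (n = 159 - (-134)/(-3 + 53) = 159 - (-134)/50 = 159 - 1*(-67/25) = 159 + 67/25 = 4042/25 ≈ 161.68)
n + w = 4042/25 - 60 = 2542/25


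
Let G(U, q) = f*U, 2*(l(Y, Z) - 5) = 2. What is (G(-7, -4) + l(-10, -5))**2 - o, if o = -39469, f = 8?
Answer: 41969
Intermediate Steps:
l(Y, Z) = 6 (l(Y, Z) = 5 + (1/2)*2 = 5 + 1 = 6)
G(U, q) = 8*U
(G(-7, -4) + l(-10, -5))**2 - o = (8*(-7) + 6)**2 - 1*(-39469) = (-56 + 6)**2 + 39469 = (-50)**2 + 39469 = 2500 + 39469 = 41969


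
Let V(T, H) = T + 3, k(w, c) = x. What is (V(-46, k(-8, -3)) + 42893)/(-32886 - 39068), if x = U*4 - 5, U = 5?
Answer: -21425/35977 ≈ -0.59552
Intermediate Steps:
x = 15 (x = 5*4 - 5 = 20 - 5 = 15)
k(w, c) = 15
V(T, H) = 3 + T
(V(-46, k(-8, -3)) + 42893)/(-32886 - 39068) = ((3 - 46) + 42893)/(-32886 - 39068) = (-43 + 42893)/(-71954) = 42850*(-1/71954) = -21425/35977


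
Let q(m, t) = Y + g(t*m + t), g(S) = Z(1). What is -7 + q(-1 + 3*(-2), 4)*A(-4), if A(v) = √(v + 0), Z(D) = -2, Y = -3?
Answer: -7 - 10*I ≈ -7.0 - 10.0*I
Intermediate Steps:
A(v) = √v
g(S) = -2
q(m, t) = -5 (q(m, t) = -3 - 2 = -5)
-7 + q(-1 + 3*(-2), 4)*A(-4) = -7 - 10*I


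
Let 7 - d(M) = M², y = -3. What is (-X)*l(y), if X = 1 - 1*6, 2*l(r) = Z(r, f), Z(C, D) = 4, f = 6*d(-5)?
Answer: 10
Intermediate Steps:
d(M) = 7 - M²
f = -108 (f = 6*(7 - 1*(-5)²) = 6*(7 - 1*25) = 6*(7 - 25) = 6*(-18) = -108)
l(r) = 2 (l(r) = (½)*4 = 2)
X = -5 (X = 1 - 6 = -5)
(-X)*l(y) = -1*(-5)*2 = 5*2 = 10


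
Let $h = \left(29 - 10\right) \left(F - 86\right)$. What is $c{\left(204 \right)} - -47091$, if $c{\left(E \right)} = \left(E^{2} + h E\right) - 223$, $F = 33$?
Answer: $-116944$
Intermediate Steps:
$h = -1007$ ($h = \left(29 - 10\right) \left(33 - 86\right) = 19 \left(-53\right) = -1007$)
$c{\left(E \right)} = -223 + E^{2} - 1007 E$ ($c{\left(E \right)} = \left(E^{2} - 1007 E\right) - 223 = -223 + E^{2} - 1007 E$)
$c{\left(204 \right)} - -47091 = \left(-223 + 204^{2} - 205428\right) - -47091 = \left(-223 + 41616 - 205428\right) + 47091 = -164035 + 47091 = -116944$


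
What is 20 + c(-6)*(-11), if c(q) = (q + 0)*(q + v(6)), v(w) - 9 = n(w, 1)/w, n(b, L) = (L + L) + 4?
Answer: 284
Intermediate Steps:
n(b, L) = 4 + 2*L (n(b, L) = 2*L + 4 = 4 + 2*L)
v(w) = 9 + 6/w (v(w) = 9 + (4 + 2*1)/w = 9 + (4 + 2)/w = 9 + 6/w)
c(q) = q*(10 + q) (c(q) = (q + 0)*(q + (9 + 6/6)) = q*(q + (9 + 6*(1/6))) = q*(q + (9 + 1)) = q*(q + 10) = q*(10 + q))
20 + c(-6)*(-11) = 20 - 6*(10 - 6)*(-11) = 20 - 6*4*(-11) = 20 - 24*(-11) = 20 + 264 = 284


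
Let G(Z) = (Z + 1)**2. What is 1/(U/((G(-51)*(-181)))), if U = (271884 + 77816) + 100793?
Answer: -452500/450493 ≈ -1.0045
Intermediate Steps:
G(Z) = (1 + Z)**2
U = 450493 (U = 349700 + 100793 = 450493)
1/(U/((G(-51)*(-181)))) = 1/(450493/(((1 - 51)**2*(-181)))) = 1/(450493/(((-50)**2*(-181)))) = 1/(450493/((2500*(-181)))) = 1/(450493/(-452500)) = 1/(450493*(-1/452500)) = 1/(-450493/452500) = -452500/450493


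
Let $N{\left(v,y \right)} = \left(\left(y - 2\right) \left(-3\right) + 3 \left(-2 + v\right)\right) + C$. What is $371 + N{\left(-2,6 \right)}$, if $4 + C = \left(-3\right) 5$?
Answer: $328$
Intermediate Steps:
$C = -19$ ($C = -4 - 15 = -19$)
$N{\left(v,y \right)} = -19 - 3 y + 3 v$ ($N{\left(v,y \right)} = \left(\left(y - 2\right) \left(-3\right) + 3 \left(-2 + v\right)\right) - 19 = \left(\left(-2 + y\right) \left(-3\right) + \left(-6 + 3 v\right)\right) - 19 = \left(\left(6 - 3 y\right) + \left(-6 + 3 v\right)\right) - 19 = \left(- 3 y + 3 v\right) - 19 = -19 - 3 y + 3 v$)
$371 + N{\left(-2,6 \right)} = 371 - 43 = 328$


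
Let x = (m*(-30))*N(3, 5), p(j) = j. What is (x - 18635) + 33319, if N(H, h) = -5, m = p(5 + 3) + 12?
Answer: 17684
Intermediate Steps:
m = 20 (m = (5 + 3) + 12 = 8 + 12 = 20)
x = 3000 (x = (20*(-30))*(-5) = -600*(-5) = 3000)
(x - 18635) + 33319 = (3000 - 18635) + 33319 = -15635 + 33319 = 17684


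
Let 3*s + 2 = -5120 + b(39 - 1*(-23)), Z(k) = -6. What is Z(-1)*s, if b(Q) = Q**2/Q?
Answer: 10120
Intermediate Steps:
b(Q) = Q
s = -5060/3 (s = -2/3 + (-5120 + (39 - 1*(-23)))/3 = -2/3 + (-5120 + (39 + 23))/3 = -2/3 + (-5120 + 62)/3 = -2/3 + (1/3)*(-5058) = -2/3 - 1686 = -5060/3 ≈ -1686.7)
Z(-1)*s = -6*(-5060/3) = 10120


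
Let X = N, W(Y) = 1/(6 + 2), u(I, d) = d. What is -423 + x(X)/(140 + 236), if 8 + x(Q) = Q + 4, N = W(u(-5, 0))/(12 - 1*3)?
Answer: -11451743/27072 ≈ -423.01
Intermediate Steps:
W(Y) = ⅛ (W(Y) = 1/8 = ⅛)
N = 1/72 (N = 1/(8*(12 - 1*3)) = 1/(8*(12 - 3)) = (⅛)/9 = (⅛)*(⅑) = 1/72 ≈ 0.013889)
X = 1/72 ≈ 0.013889
x(Q) = -4 + Q (x(Q) = -8 + (Q + 4) = -8 + (4 + Q) = -4 + Q)
-423 + x(X)/(140 + 236) = -423 + (-4 + 1/72)/(140 + 236) = -423 - 287/72/376 = -423 - 287/72*1/376 = -423 - 287/27072 = -11451743/27072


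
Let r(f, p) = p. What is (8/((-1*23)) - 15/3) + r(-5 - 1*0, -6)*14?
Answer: -2055/23 ≈ -89.348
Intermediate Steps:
(8/((-1*23)) - 15/3) + r(-5 - 1*0, -6)*14 = (8/((-1*23)) - 15/3) - 6*14 = (8/(-23) - 15*1/3) - 84 = (8*(-1/23) - 5) - 84 = (-8/23 - 5) - 84 = -123/23 - 84 = -2055/23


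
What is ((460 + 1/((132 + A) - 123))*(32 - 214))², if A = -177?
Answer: 1009275409129/144 ≈ 7.0089e+9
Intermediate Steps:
((460 + 1/((132 + A) - 123))*(32 - 214))² = ((460 + 1/((132 - 177) - 123))*(32 - 214))² = ((460 + 1/(-45 - 123))*(-182))² = ((460 + 1/(-168))*(-182))² = ((460 - 1/168)*(-182))² = ((77279/168)*(-182))² = (-1004627/12)² = 1009275409129/144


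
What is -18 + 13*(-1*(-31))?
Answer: 385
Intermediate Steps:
-18 + 13*(-1*(-31)) = -18 + 13*31 = -18 + 403 = 385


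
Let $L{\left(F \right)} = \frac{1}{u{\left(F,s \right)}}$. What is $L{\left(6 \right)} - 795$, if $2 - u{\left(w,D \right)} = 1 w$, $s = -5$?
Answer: $- \frac{3181}{4} \approx -795.25$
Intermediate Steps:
$u{\left(w,D \right)} = 2 - w$ ($u{\left(w,D \right)} = 2 - 1 w = 2 - w$)
$L{\left(F \right)} = \frac{1}{2 - F}$
$L{\left(6 \right)} - 795 = - \frac{1}{-2 + 6} - 795 = - \frac{1}{4} - 795 = - \frac{3181}{4}$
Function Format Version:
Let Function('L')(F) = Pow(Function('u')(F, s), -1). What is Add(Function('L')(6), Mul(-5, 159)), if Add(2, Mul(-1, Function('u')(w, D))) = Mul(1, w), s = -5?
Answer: Rational(-3181, 4) ≈ -795.25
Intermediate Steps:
Function('u')(w, D) = Add(2, Mul(-1, w)) (Function('u')(w, D) = Add(2, Mul(-1, Mul(1, w))) = Add(2, Mul(-1, w)))
Function('L')(F) = Pow(Add(2, Mul(-1, F)), -1)
Add(Function('L')(6), Mul(-5, 159)) = Add(Mul(-1, Pow(Add(-2, 6), -1)), Mul(-5, 159)) = Add(Mul(-1, Pow(4, -1)), -795) = Add(Mul(-1, Rational(1, 4)), -795) = Add(Rational(-1, 4), -795) = Rational(-3181, 4)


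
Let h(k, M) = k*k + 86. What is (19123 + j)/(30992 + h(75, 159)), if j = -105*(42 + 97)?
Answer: 4528/36703 ≈ 0.12337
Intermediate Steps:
h(k, M) = 86 + k**2 (h(k, M) = k**2 + 86 = 86 + k**2)
j = -14595 (j = -105*139 = -14595)
(19123 + j)/(30992 + h(75, 159)) = (19123 - 14595)/(30992 + (86 + 75**2)) = 4528/(30992 + (86 + 5625)) = 4528/(30992 + 5711) = 4528/36703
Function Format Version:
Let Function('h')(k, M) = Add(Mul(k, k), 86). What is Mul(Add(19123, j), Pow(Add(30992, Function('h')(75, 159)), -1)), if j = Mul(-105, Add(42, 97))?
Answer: Rational(4528, 36703) ≈ 0.12337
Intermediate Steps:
Function('h')(k, M) = Add(86, Pow(k, 2)) (Function('h')(k, M) = Add(Pow(k, 2), 86) = Add(86, Pow(k, 2)))
j = -14595 (j = Mul(-105, 139) = -14595)
Mul(Add(19123, j), Pow(Add(30992, Function('h')(75, 159)), -1)) = Mul(Add(19123, -14595), Pow(Add(30992, Add(86, Pow(75, 2))), -1)) = Mul(4528, Pow(Add(30992, Add(86, 5625)), -1)) = Mul(4528, Pow(Add(30992, 5711), -1)) = Mul(4528, Pow(36703, -1)) = Mul(4528, Rational(1, 36703)) = Rational(4528, 36703)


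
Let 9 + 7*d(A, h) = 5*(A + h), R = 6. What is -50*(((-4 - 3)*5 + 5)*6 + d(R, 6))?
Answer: 60450/7 ≈ 8635.7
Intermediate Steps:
d(A, h) = -9/7 + 5*A/7 + 5*h/7 (d(A, h) = -9/7 + (5*(A + h))/7 = -9/7 + (5*A + 5*h)/7 = -9/7 + (5*A/7 + 5*h/7) = -9/7 + 5*A/7 + 5*h/7)
-50*(((-4 - 3)*5 + 5)*6 + d(R, 6)) = -50*(((-4 - 3)*5 + 5)*6 + (-9/7 + (5/7)*6 + (5/7)*6)) = -50*((-7*5 + 5)*6 + (-9/7 + 30/7 + 30/7)) = -50*((-35 + 5)*6 + 51/7) = -50*(-30*6 + 51/7) = -50*(-180 + 51/7) = -50*(-1209/7) = 60450/7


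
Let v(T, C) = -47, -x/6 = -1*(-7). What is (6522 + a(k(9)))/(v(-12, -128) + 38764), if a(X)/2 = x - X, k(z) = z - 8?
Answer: 6436/38717 ≈ 0.16623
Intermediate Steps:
x = -42 (x = -(-6)*(-7) = -6*7 = -42)
k(z) = -8 + z
a(X) = -84 - 2*X (a(X) = 2*(-42 - X) = -84 - 2*X)
(6522 + a(k(9)))/(v(-12, -128) + 38764) = (6522 + (-84 - 2*(-8 + 9)))/(-47 + 38764) = (6522 + (-84 - 2*1))/38717 = (6522 + (-84 - 2))*(1/38717) = (6522 - 86)*(1/38717) = 6436*(1/38717) = 6436/38717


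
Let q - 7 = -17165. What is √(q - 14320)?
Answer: I*√31478 ≈ 177.42*I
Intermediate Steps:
q = -17158 (q = 7 - 17165 = -17158)
√(q - 14320) = √(-17158 - 14320) = √(-31478) = I*√31478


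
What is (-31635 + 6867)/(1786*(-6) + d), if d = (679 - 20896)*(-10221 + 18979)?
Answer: 1376/9837289 ≈ 0.00013988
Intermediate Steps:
d = -177060486 (d = -20217*8758 = -177060486)
(-31635 + 6867)/(1786*(-6) + d) = (-31635 + 6867)/(1786*(-6) - 177060486) = -24768/(-10716 - 177060486) = -24768/(-177071202) = -24768*(-1/177071202) = 1376/9837289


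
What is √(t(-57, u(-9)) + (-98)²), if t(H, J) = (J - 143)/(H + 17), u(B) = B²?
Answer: √960555/10 ≈ 98.008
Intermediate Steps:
t(H, J) = (-143 + J)/(17 + H)
√(t(-57, u(-9)) + (-98)²) = √((-143 + (-9)²)/(17 - 57) + (-98)²) = √((-143 + 81)/(-40) + 9604) = √(-1/40*(-62) + 9604) = √(31/20 + 9604) = √(192111/20) = √960555/10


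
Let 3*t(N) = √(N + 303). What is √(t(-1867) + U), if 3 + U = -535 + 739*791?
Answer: √(5256099 + 6*I*√391)/3 ≈ 764.21 + 0.008625*I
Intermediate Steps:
t(N) = √(303 + N)/3 (t(N) = √(N + 303)/3 = √(303 + N)/3)
U = 584011 (U = -3 + (-535 + 739*791) = -3 + (-535 + 584549) = -3 + 584014 = 584011)
√(t(-1867) + U) = √(√(303 - 1867)/3 + 584011) = √(√(-1564)/3 + 584011) = √((2*I*√391)/3 + 584011) = √(2*I*√391/3 + 584011) = √(584011 + 2*I*√391/3)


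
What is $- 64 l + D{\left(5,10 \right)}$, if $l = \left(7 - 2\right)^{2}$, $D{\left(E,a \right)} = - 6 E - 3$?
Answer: $-1633$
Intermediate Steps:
$D{\left(E,a \right)} = -3 - 6 E$
$l = 25$ ($l = 5^{2} = 25$)
$- 64 l + D{\left(5,10 \right)} = \left(-64\right) 25 - 33 = -1600 - 33 = -1633$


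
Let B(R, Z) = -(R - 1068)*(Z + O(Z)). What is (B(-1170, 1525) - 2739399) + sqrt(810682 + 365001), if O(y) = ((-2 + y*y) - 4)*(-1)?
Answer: -5204061771 + sqrt(1175683) ≈ -5.2041e+9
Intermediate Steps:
O(y) = 6 - y**2 (O(y) = ((-2 + y**2) - 4)*(-1) = (-6 + y**2)*(-1) = 6 - y**2)
B(R, Z) = -(-1068 + R)*(6 + Z - Z**2) (B(R, Z) = -(R - 1068)*(Z + (6 - Z**2)) = -(-1068 + R)*(6 + Z - Z**2))
(B(-1170, 1525) - 2739399) + sqrt(810682 + 365001) = ((6408 - 1068*1525**2 + 1068*1525 - 1170*(-6 + 1525**2) - 1*(-1170)*1525) - 2739399) + sqrt(810682 + 365001) = ((6408 - 1068*2325625 + 1628700 - 1170*(-6 + 2325625) + 1784250) - 2739399) + sqrt(1175683) = ((6408 - 2483767500 + 1628700 - 1170*2325619 + 1784250) - 2739399) + sqrt(1175683) = ((6408 - 2483767500 + 1628700 - 2720974230 + 1784250) - 2739399) + sqrt(1175683) = (-5201322372 - 2739399) + sqrt(1175683) = -5204061771 + sqrt(1175683)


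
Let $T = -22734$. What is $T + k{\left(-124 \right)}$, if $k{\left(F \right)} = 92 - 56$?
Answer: $-22698$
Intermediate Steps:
$k{\left(F \right)} = 36$
$T + k{\left(-124 \right)} = -22734 + 36 = -22698$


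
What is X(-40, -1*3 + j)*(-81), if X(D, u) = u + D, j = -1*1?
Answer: 3564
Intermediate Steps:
j = -1
X(D, u) = D + u
X(-40, -1*3 + j)*(-81) = (-40 + (-1*3 - 1))*(-81) = (-40 + (-3 - 1))*(-81) = (-40 - 4)*(-81) = -44*(-81) = 3564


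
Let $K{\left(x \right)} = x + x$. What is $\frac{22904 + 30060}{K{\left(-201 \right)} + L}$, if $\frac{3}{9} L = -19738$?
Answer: $- \frac{13241}{14904} \approx -0.88842$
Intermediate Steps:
$K{\left(x \right)} = 2 x$
$L = -59214$ ($L = 3 \left(-19738\right) = -59214$)
$\frac{22904 + 30060}{K{\left(-201 \right)} + L} = \frac{22904 + 30060}{2 \left(-201\right) - 59214} = \frac{52964}{-402 - 59214} = \frac{52964}{-59616} = 52964 \left(- \frac{1}{59616}\right) = - \frac{13241}{14904}$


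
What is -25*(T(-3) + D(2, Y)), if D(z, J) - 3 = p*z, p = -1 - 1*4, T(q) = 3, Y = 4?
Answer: 100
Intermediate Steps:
p = -5 (p = -1 - 4 = -5)
D(z, J) = 3 - 5*z
-25*(T(-3) + D(2, Y)) = -25*(3 + (3 - 5*2)) = -25*(3 + (3 - 10)) = -25*(3 - 7) = -25*(-4) = 100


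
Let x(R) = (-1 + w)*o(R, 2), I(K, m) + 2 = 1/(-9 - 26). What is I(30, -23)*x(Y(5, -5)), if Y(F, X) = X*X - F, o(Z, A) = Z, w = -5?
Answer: 1704/7 ≈ 243.43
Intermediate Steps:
I(K, m) = -71/35 (I(K, m) = -2 + 1/(-9 - 26) = -2 + 1/(-35) = -2 - 1/35 = -71/35)
Y(F, X) = X**2 - F
x(R) = -6*R (x(R) = (-1 - 5)*R = -6*R)
I(30, -23)*x(Y(5, -5)) = -(-426)*((-5)**2 - 1*5)/35 = -(-426)*(25 - 5)/35 = -(-426)*20/35 = -71/35*(-120) = 1704/7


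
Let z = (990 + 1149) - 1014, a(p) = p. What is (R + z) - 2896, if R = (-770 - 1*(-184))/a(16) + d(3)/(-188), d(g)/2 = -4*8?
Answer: -679539/376 ≈ -1807.3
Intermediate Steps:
d(g) = -64 (d(g) = 2*(-4*8) = 2*(-32) = -64)
R = -13643/376 (R = (-770 - 1*(-184))/16 - 64/(-188) = (-770 + 184)*(1/16) - 64*(-1/188) = -586*1/16 + 16/47 = -293/8 + 16/47 = -13643/376 ≈ -36.285)
z = 1125 (z = 2139 - 1014 = 1125)
(R + z) - 2896 = (-13643/376 + 1125) - 2896 = 409357/376 - 2896 = -679539/376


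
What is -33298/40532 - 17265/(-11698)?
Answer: 38783122/59267917 ≈ 0.65437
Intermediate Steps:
-33298/40532 - 17265/(-11698) = -33298*1/40532 - 17265*(-1/11698) = -16649/20266 + 17265/11698 = 38783122/59267917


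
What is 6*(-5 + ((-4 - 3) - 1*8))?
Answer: -120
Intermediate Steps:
6*(-5 + ((-4 - 3) - 1*8)) = 6*(-5 + (-7 - 8)) = 6*(-5 - 15) = 6*(-20) = -120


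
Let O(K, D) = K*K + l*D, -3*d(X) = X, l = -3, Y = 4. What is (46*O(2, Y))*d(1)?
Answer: 368/3 ≈ 122.67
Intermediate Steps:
d(X) = -X/3
O(K, D) = K**2 - 3*D (O(K, D) = K*K - 3*D = K**2 - 3*D)
(46*O(2, Y))*d(1) = (46*(2**2 - 3*4))*(-1/3*1) = (46*(4 - 12))*(-1/3) = (46*(-8))*(-1/3) = -368*(-1/3) = 368/3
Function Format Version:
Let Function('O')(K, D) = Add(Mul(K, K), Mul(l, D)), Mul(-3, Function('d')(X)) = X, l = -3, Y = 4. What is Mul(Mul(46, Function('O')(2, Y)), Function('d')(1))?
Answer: Rational(368, 3) ≈ 122.67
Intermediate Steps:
Function('d')(X) = Mul(Rational(-1, 3), X)
Function('O')(K, D) = Add(Pow(K, 2), Mul(-3, D)) (Function('O')(K, D) = Add(Mul(K, K), Mul(-3, D)) = Add(Pow(K, 2), Mul(-3, D)))
Mul(Mul(46, Function('O')(2, Y)), Function('d')(1)) = Mul(Mul(46, Add(Pow(2, 2), Mul(-3, 4))), Mul(Rational(-1, 3), 1)) = Mul(Mul(46, Add(4, -12)), Rational(-1, 3)) = Mul(Mul(46, -8), Rational(-1, 3)) = Mul(-368, Rational(-1, 3)) = Rational(368, 3)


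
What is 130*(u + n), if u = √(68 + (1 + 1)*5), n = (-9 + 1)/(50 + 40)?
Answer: -104/9 + 130*√78 ≈ 1136.6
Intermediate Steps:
n = -4/45 (n = -8/90 = -8*1/90 = -4/45 ≈ -0.088889)
u = √78 (u = √(68 + 2*5) = √(68 + 10) = √78 ≈ 8.8318)
130*(u + n) = 130*(√78 - 4/45) = 130*(-4/45 + √78) = -104/9 + 130*√78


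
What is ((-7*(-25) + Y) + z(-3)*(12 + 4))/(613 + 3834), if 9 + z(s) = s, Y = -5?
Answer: -22/4447 ≈ -0.0049472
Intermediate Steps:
z(s) = -9 + s
((-7*(-25) + Y) + z(-3)*(12 + 4))/(613 + 3834) = ((-7*(-25) - 5) + (-9 - 3)*(12 + 4))/(613 + 3834) = ((175 - 5) - 12*16)/4447 = (170 - 192)*(1/4447) = -22*1/4447 = -22/4447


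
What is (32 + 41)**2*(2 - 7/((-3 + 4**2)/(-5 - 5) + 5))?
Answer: 21316/37 ≈ 576.11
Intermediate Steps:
(32 + 41)**2*(2 - 7/((-3 + 4**2)/(-5 - 5) + 5)) = 73**2*(2 - 7/((-3 + 16)/(-10) + 5)) = 5329*(2 - 7/(13*(-1/10) + 5)) = 5329*(2 - 7/(-13/10 + 5)) = 5329*(2 - 7/37/10) = 5329*(2 - 7*10/37) = 5329*(2 - 70/37) = 5329*(4/37) = 21316/37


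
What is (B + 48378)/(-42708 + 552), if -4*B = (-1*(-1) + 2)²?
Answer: -64501/56208 ≈ -1.1475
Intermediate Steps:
B = -9/4 (B = -(-1*(-1) + 2)²/4 = -(1 + 2)²/4 = -¼*3² = -¼*9 = -9/4 ≈ -2.2500)
(B + 48378)/(-42708 + 552) = (-9/4 + 48378)/(-42708 + 552) = (193503/4)/(-42156) = (193503/4)*(-1/42156) = -64501/56208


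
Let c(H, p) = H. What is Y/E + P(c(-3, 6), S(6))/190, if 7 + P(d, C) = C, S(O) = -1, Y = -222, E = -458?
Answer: 9629/21755 ≈ 0.44261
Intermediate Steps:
P(d, C) = -7 + C
Y/E + P(c(-3, 6), S(6))/190 = -222/(-458) + (-7 - 1)/190 = -222*(-1/458) - 8*1/190 = 111/229 - 4/95 = 9629/21755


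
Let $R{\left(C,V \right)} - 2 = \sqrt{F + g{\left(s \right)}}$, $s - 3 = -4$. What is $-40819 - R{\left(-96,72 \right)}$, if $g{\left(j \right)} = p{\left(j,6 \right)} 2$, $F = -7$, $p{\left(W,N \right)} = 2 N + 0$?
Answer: $-40821 - \sqrt{17} \approx -40825.0$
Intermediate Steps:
$p{\left(W,N \right)} = 2 N$
$s = -1$ ($s = 3 - 4 = -1$)
$g{\left(j \right)} = 24$ ($g{\left(j \right)} = 2 \cdot 6 \cdot 2 = 12 \cdot 2 = 24$)
$R{\left(C,V \right)} = 2 + \sqrt{17}$ ($R{\left(C,V \right)} = 2 + \sqrt{-7 + 24} = 2 + \sqrt{17}$)
$-40819 - R{\left(-96,72 \right)} = -40819 - \left(2 + \sqrt{17}\right) = -40821 - \sqrt{17}$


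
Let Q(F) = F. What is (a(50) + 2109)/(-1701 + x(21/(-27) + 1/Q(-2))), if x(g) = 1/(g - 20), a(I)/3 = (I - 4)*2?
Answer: -101495/72389 ≈ -1.4021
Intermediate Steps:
a(I) = -24 + 6*I (a(I) = 3*((I - 4)*2) = 3*((-4 + I)*2) = 3*(-8 + 2*I) = -24 + 6*I)
x(g) = 1/(-20 + g)
(a(50) + 2109)/(-1701 + x(21/(-27) + 1/Q(-2))) = ((-24 + 6*50) + 2109)/(-1701 + 1/(-20 + (21/(-27) + 1/(-2)))) = ((-24 + 300) + 2109)/(-1701 + 1/(-20 + (21*(-1/27) + 1*(-½)))) = (276 + 2109)/(-1701 + 1/(-20 + (-7/9 - ½))) = 2385/(-1701 + 1/(-20 - 23/18)) = 2385/(-1701 + 1/(-383/18)) = 2385/(-1701 - 18/383) = 2385/(-651501/383) = 2385*(-383/651501) = -101495/72389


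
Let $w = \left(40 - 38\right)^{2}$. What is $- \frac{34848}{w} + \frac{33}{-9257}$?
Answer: $- \frac{80647017}{9257} \approx -8712.0$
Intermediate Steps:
$w = 4$ ($w = 2^{2} = 4$)
$- \frac{34848}{w} + \frac{33}{-9257} = - \frac{34848}{4} + \frac{33}{-9257} = \left(-34848\right) \frac{1}{4} + 33 \left(- \frac{1}{9257}\right) = -8712 - \frac{33}{9257} = - \frac{80647017}{9257}$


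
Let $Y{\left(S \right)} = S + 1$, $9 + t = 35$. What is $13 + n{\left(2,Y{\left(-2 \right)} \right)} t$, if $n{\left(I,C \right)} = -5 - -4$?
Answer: $-13$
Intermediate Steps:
$t = 26$ ($t = -9 + 35 = 26$)
$Y{\left(S \right)} = 1 + S$
$n{\left(I,C \right)} = -1$ ($n{\left(I,C \right)} = -5 + 4 = -1$)
$13 + n{\left(2,Y{\left(-2 \right)} \right)} t = 13 - 26 = -13$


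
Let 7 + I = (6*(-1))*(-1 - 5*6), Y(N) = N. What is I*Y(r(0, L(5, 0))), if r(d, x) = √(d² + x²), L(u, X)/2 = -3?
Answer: 1074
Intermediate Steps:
L(u, X) = -6 (L(u, X) = 2*(-3) = -6)
I = 179 (I = -7 + (6*(-1))*(-1 - 5*6) = -7 - 6*(-1 - 30) = -7 - 6*(-31) = -7 + 186 = 179)
I*Y(r(0, L(5, 0))) = 179*√(0² + (-6)²) = 179*√(0 + 36) = 179*√36 = 179*6 = 1074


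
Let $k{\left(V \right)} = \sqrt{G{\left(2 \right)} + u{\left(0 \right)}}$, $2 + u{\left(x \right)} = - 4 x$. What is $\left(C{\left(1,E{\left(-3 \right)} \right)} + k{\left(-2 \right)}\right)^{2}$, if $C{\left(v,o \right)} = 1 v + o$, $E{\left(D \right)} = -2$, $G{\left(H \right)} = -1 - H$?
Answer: $\left(1 - i \sqrt{5}\right)^{2} \approx -4.0 - 4.4721 i$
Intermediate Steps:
$C{\left(v,o \right)} = o + v$ ($C{\left(v,o \right)} = v + o = o + v$)
$u{\left(x \right)} = -2 - 4 x$
$k{\left(V \right)} = i \sqrt{5}$ ($k{\left(V \right)} = \sqrt{\left(-1 - 2\right) - 2} = \sqrt{\left(-1 - 2\right) + \left(-2 + 0\right)} = \sqrt{-3 - 2} = \sqrt{-5} = i \sqrt{5}$)
$\left(C{\left(1,E{\left(-3 \right)} \right)} + k{\left(-2 \right)}\right)^{2} = \left(\left(-2 + 1\right) + i \sqrt{5}\right)^{2} = \left(-1 + i \sqrt{5}\right)^{2}$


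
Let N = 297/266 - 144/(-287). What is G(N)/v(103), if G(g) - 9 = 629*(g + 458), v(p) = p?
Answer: 3153021667/1123318 ≈ 2806.9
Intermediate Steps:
N = 17649/10906 (N = 297*(1/266) - 144*(-1/287) = 297/266 + 144/287 = 17649/10906 ≈ 1.6183)
G(g) = 288091 + 629*g (G(g) = 9 + 629*(g + 458) = 9 + 629*(458 + g) = 9 + (288082 + 629*g) = 288091 + 629*g)
G(N)/v(103) = (288091 + 629*(17649/10906))/103 = (288091 + 11101221/10906)*(1/103) = (3153021667/10906)*(1/103) = 3153021667/1123318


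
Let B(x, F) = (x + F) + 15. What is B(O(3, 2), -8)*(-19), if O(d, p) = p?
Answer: -171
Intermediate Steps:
B(x, F) = 15 + F + x (B(x, F) = (F + x) + 15 = 15 + F + x)
B(O(3, 2), -8)*(-19) = (15 - 8 + 2)*(-19) = 9*(-19) = -171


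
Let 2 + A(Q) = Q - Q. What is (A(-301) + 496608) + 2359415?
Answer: 2856021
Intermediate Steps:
A(Q) = -2 (A(Q) = -2 + (Q - Q) = -2 + 0 = -2)
(A(-301) + 496608) + 2359415 = (-2 + 496608) + 2359415 = 496606 + 2359415 = 2856021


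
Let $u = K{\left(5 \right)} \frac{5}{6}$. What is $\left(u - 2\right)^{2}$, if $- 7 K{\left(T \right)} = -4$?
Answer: $\frac{1024}{441} \approx 2.322$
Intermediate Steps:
$K{\left(T \right)} = \frac{4}{7}$ ($K{\left(T \right)} = \left(- \frac{1}{7}\right) \left(-4\right) = \frac{4}{7}$)
$u = \frac{10}{21}$ ($u = \frac{4 \cdot \frac{5}{6}}{7} = \frac{4 \cdot 5 \cdot \frac{1}{6}}{7} = \frac{4}{7} \cdot \frac{5}{6} = \frac{10}{21} \approx 0.47619$)
$\left(u - 2\right)^{2} = \left(\frac{10}{21} - 2\right)^{2} = \left(- \frac{32}{21}\right)^{2} = \frac{1024}{441}$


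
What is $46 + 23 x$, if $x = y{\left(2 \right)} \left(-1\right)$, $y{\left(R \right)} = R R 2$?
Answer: $-138$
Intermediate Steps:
$y{\left(R \right)} = 2 R^{2}$ ($y{\left(R \right)} = R 2 R = 2 R^{2}$)
$x = -8$ ($x = 2 \cdot 2^{2} \left(-1\right) = 2 \cdot 4 \left(-1\right) = 8 \left(-1\right) = -8$)
$46 + 23 x = 46 + 23 \left(-8\right) = 46 - 184 = -138$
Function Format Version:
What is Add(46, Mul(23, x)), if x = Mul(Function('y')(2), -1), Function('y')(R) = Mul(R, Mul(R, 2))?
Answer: -138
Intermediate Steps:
Function('y')(R) = Mul(2, Pow(R, 2)) (Function('y')(R) = Mul(R, Mul(2, R)) = Mul(2, Pow(R, 2)))
x = -8 (x = Mul(Mul(2, Pow(2, 2)), -1) = Mul(Mul(2, 4), -1) = Mul(8, -1) = -8)
Add(46, Mul(23, x)) = Add(46, Mul(23, -8)) = Add(46, -184) = -138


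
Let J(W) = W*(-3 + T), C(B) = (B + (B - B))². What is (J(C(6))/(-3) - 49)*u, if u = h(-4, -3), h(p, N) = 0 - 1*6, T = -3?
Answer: -138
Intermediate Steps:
C(B) = B² (C(B) = (B + 0)² = B²)
h(p, N) = -6 (h(p, N) = 0 - 6 = -6)
u = -6
J(W) = -6*W (J(W) = W*(-3 - 3) = W*(-6) = -6*W)
(J(C(6))/(-3) - 49)*u = (-6*6²/(-3) - 49)*(-6) = (-6*36*(-⅓) - 49)*(-6) = (-216*(-⅓) - 49)*(-6) = (72 - 49)*(-6) = 23*(-6) = -138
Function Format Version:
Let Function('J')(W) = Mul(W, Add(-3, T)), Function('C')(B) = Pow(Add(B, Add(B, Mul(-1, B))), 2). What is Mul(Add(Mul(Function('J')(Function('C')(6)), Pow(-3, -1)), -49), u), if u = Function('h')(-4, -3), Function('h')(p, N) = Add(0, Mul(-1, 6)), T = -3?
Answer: -138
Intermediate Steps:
Function('C')(B) = Pow(B, 2) (Function('C')(B) = Pow(Add(B, 0), 2) = Pow(B, 2))
Function('h')(p, N) = -6 (Function('h')(p, N) = Add(0, -6) = -6)
u = -6
Function('J')(W) = Mul(-6, W) (Function('J')(W) = Mul(W, Add(-3, -3)) = Mul(W, -6) = Mul(-6, W))
Mul(Add(Mul(Function('J')(Function('C')(6)), Pow(-3, -1)), -49), u) = Mul(Add(Mul(Mul(-6, Pow(6, 2)), Pow(-3, -1)), -49), -6) = Mul(Add(Mul(Mul(-6, 36), Rational(-1, 3)), -49), -6) = Mul(Add(Mul(-216, Rational(-1, 3)), -49), -6) = Mul(Add(72, -49), -6) = Mul(23, -6) = -138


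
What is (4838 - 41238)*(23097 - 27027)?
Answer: 143052000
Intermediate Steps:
(4838 - 41238)*(23097 - 27027) = -36400*(-3930) = 143052000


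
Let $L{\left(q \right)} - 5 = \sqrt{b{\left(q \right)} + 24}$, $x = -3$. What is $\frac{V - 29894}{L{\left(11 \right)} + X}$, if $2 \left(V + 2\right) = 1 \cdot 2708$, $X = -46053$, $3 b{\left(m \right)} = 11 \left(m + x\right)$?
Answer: $\frac{123215814}{198789211} + \frac{14271 \sqrt{30}}{795156844} \approx 0.61993$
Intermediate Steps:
$b{\left(m \right)} = -11 + \frac{11 m}{3}$ ($b{\left(m \right)} = \frac{11 \left(m - 3\right)}{3} = \frac{11 \left(-3 + m\right)}{3} = \frac{-33 + 11 m}{3} = -11 + \frac{11 m}{3}$)
$V = 1352$ ($V = -2 + \frac{1 \cdot 2708}{2} = -2 + \frac{1}{2} \cdot 2708 = -2 + 1354 = 1352$)
$L{\left(q \right)} = 5 + \sqrt{13 + \frac{11 q}{3}}$ ($L{\left(q \right)} = 5 + \sqrt{\left(-11 + \frac{11 q}{3}\right) + 24} = 5 + \sqrt{13 + \frac{11 q}{3}}$)
$\frac{V - 29894}{L{\left(11 \right)} + X} = \frac{1352 - 29894}{\left(5 + \frac{\sqrt{117 + 33 \cdot 11}}{3}\right) - 46053} = - \frac{28542}{\left(5 + \frac{\sqrt{117 + 363}}{3}\right) - 46053} = - \frac{28542}{\left(5 + \frac{\sqrt{480}}{3}\right) - 46053} = - \frac{28542}{\left(5 + \frac{4 \sqrt{30}}{3}\right) - 46053} = - \frac{28542}{-46048 + \frac{4 \sqrt{30}}{3}}$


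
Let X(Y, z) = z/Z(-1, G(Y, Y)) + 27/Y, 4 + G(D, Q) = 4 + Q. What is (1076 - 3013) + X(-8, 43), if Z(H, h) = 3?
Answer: -46225/24 ≈ -1926.0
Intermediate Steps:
G(D, Q) = Q (G(D, Q) = -4 + (4 + Q) = Q)
X(Y, z) = 27/Y + z/3 (X(Y, z) = z/3 + 27/Y = 27/Y + z/3)
(1076 - 3013) + X(-8, 43) = (1076 - 3013) + (27/(-8) + (⅓)*43) = -1937 + (27*(-⅛) + 43/3) = -1937 + (-27/8 + 43/3) = -1937 + 263/24 = -46225/24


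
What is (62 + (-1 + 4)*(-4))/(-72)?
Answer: -25/36 ≈ -0.69444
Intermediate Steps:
(62 + (-1 + 4)*(-4))/(-72) = (62 + 3*(-4))*(-1/72) = (62 - 12)*(-1/72) = 50*(-1/72) = -25/36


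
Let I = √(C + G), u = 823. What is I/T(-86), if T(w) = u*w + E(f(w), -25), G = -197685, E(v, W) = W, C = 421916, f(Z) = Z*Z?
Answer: -√224231/70803 ≈ -0.0066880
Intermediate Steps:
f(Z) = Z²
T(w) = -25 + 823*w (T(w) = 823*w - 25 = -25 + 823*w)
I = √224231 (I = √(421916 - 197685) = √224231 ≈ 473.53)
I/T(-86) = √224231/(-25 + 823*(-86)) = √224231/(-25 - 70778) = √224231/(-70803) = √224231*(-1/70803) = -√224231/70803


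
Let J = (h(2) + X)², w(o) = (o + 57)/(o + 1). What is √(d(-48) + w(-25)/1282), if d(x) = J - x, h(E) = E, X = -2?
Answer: √177496746/1923 ≈ 6.9281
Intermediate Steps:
w(o) = (57 + o)/(1 + o)
J = 0 (J = (2 - 2)² = 0² = 0)
d(x) = -x (d(x) = 0 - x = -x)
√(d(-48) + w(-25)/1282) = √(-1*(-48) + ((57 - 25)/(1 - 25))/1282) = √(48 + (32/(-24))*(1/1282)) = √(48 - 1/24*32*(1/1282)) = √(48 - 4/3*1/1282) = √(48 - 2/1923) = √(92302/1923) = √177496746/1923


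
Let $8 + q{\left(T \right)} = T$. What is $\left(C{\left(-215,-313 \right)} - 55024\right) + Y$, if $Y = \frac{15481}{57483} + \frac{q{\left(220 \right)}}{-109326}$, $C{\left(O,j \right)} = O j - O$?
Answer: $\frac{13078088267333}{1047397743} \approx 12486.0$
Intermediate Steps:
$q{\left(T \right)} = -8 + T$
$C{\left(O,j \right)} = - O + O j$
$Y = \frac{280048235}{1047397743}$ ($Y = \frac{15481}{57483} + \frac{-8 + 220}{-109326} = 15481 \cdot \frac{1}{57483} + 212 \left(- \frac{1}{109326}\right) = \frac{15481}{57483} - \frac{106}{54663} = \frac{280048235}{1047397743} \approx 0.26737$)
$\left(C{\left(-215,-313 \right)} - 55024\right) + Y = \left(- 215 \left(-1 - 313\right) - 55024\right) + \frac{280048235}{1047397743} = \left(\left(-215\right) \left(-314\right) + \left(-106405 + 51381\right)\right) + \frac{280048235}{1047397743} = \left(67510 - 55024\right) + \frac{280048235}{1047397743} = 12486 + \frac{280048235}{1047397743} = \frac{13078088267333}{1047397743}$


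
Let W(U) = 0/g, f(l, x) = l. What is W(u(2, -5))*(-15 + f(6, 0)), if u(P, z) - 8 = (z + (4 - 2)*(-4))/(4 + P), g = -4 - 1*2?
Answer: 0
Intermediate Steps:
g = -6 (g = -4 - 2 = -6)
u(P, z) = 8 + (-8 + z)/(4 + P) (u(P, z) = 8 + (z + (4 - 2)*(-4))/(4 + P) = 8 + (z + 2*(-4))/(4 + P) = 8 + (z - 8)/(4 + P) = 8 + (-8 + z)/(4 + P))
W(U) = 0 (W(U) = 0/(-6) = 0*(-⅙) = 0)
W(u(2, -5))*(-15 + f(6, 0)) = 0*(-15 + 6) = 0*(-9) = 0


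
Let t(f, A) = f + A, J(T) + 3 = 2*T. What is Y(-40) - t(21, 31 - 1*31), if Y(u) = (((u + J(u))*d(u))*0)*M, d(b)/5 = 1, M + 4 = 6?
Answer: -21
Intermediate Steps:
M = 2 (M = -4 + 6 = 2)
d(b) = 5 (d(b) = 5*1 = 5)
J(T) = -3 + 2*T
t(f, A) = A + f
Y(u) = 0 (Y(u) = (((u + (-3 + 2*u))*5)*0)*2 = (((-3 + 3*u)*5)*0)*2 = ((-15 + 15*u)*0)*2 = 0*2 = 0)
Y(-40) - t(21, 31 - 1*31) = 0 - ((31 - 1*31) + 21) = 0 - ((31 - 31) + 21) = 0 - (0 + 21) = 0 - 1*21 = 0 - 21 = -21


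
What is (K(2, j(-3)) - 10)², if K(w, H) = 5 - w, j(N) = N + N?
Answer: 49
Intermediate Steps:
j(N) = 2*N
(K(2, j(-3)) - 10)² = ((5 - 1*2) - 10)² = ((5 - 2) - 10)² = (3 - 10)² = (-7)² = 49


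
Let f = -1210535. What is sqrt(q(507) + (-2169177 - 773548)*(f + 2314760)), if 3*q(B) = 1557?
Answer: 3*I*sqrt(361047834734) ≈ 1.8026e+6*I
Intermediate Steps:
q(B) = 519 (q(B) = (1/3)*1557 = 519)
sqrt(q(507) + (-2169177 - 773548)*(f + 2314760)) = sqrt(519 + (-2169177 - 773548)*(-1210535 + 2314760)) = sqrt(519 - 2942725*1104225) = sqrt(519 - 3249430513125) = sqrt(-3249430512606) = 3*I*sqrt(361047834734)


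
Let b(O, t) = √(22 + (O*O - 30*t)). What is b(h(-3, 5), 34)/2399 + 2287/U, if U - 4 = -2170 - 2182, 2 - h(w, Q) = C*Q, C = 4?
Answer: -2287/4348 + I*√674/2399 ≈ -0.52599 + 0.010822*I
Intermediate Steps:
h(w, Q) = 2 - 4*Q
b(O, t) = √(22 + O² - 30*t) (b(O, t) = √(22 + (O² - 30*t)) = √(22 + O² - 30*t))
U = -4348 (U = 4 + (-2170 - 2182) = 4 - 4352 = -4348)
b(h(-3, 5), 34)/2399 + 2287/U = √(22 + (2 - 4*5)² - 30*34)/2399 + 2287/(-4348) = √(22 + (2 - 20)² - 1020)*(1/2399) + 2287*(-1/4348) = √(22 + (-18)² - 1020)*(1/2399) - 2287/4348 = √(22 + 324 - 1020)*(1/2399) - 2287/4348 = √(-674)*(1/2399) - 2287/4348 = (I*√674)*(1/2399) - 2287/4348 = I*√674/2399 - 2287/4348 = -2287/4348 + I*√674/2399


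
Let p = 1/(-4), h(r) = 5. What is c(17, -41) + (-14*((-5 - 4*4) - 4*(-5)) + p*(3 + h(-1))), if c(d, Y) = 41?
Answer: 53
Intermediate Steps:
p = -¼ ≈ -0.25000
c(17, -41) + (-14*((-5 - 4*4) - 4*(-5)) + p*(3 + h(-1))) = 41 + (-14*((-5 - 4*4) - 4*(-5)) - (3 + 5)/4) = 41 + (-14*((-5 - 16) + 20) - ¼*8) = 41 + (-14*(-21 + 20) - 2) = 41 + (-14*(-1) - 2) = 41 + (14 - 2) = 41 + 12 = 53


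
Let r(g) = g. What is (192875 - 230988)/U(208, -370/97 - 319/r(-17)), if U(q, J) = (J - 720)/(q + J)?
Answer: 14012053885/1162627 ≈ 12052.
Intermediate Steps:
U(q, J) = (-720 + J)/(J + q)
(192875 - 230988)/U(208, -370/97 - 319/r(-17)) = (192875 - 230988)/(((-720 + (-370/97 - 319/(-17)))/((-370/97 - 319/(-17)) + 208))) = -38113*((-370*1/97 - 319*(-1/17)) + 208)/(-720 + (-370*1/97 - 319*(-1/17))) = -38113*((-370/97 + 319/17) + 208)/(-720 + (-370/97 + 319/17)) = -38113*(24653/1649 + 208)/(-720 + 24653/1649) = -38113/(-1162627/1649/(367645/1649)) = -38113/((1649/367645)*(-1162627/1649)) = -38113/(-1162627/367645) = -38113*(-367645/1162627) = 14012053885/1162627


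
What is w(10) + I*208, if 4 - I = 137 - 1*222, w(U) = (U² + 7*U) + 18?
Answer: 18700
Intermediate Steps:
w(U) = 18 + U² + 7*U
I = 89 (I = 4 - (137 - 1*222) = 4 - (137 - 222) = 4 - 1*(-85) = 4 + 85 = 89)
w(10) + I*208 = (18 + 10² + 7*10) + 89*208 = (18 + 100 + 70) + 18512 = 188 + 18512 = 18700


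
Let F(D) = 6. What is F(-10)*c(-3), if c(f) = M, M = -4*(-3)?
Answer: 72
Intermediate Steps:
M = 12
c(f) = 12
F(-10)*c(-3) = 6*12 = 72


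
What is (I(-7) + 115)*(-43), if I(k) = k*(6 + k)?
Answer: -5246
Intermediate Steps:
(I(-7) + 115)*(-43) = (-7*(6 - 7) + 115)*(-43) = (-7*(-1) + 115)*(-43) = (7 + 115)*(-43) = 122*(-43) = -5246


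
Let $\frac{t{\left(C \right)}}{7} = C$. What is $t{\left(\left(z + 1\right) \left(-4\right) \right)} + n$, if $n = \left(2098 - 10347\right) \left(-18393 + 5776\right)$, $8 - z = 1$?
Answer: $104077409$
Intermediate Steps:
$z = 7$ ($z = 8 - 1 = 7$)
$t{\left(C \right)} = 7 C$
$n = 104077633$ ($n = \left(-8249\right) \left(-12617\right) = 104077633$)
$t{\left(\left(z + 1\right) \left(-4\right) \right)} + n = 7 \left(7 + 1\right) \left(-4\right) + 104077633 = 7 \cdot 8 \left(-4\right) + 104077633 = 7 \left(-32\right) + 104077633 = -224 + 104077633 = 104077409$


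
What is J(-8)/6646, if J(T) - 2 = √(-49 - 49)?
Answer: 1/3323 + 7*I*√2/6646 ≈ 0.00030093 + 0.0014895*I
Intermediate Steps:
J(T) = 2 + 7*I*√2 (J(T) = 2 + √(-49 - 49) = 2 + √(-98) = 2 + 7*I*√2)
J(-8)/6646 = (2 + 7*I*√2)/6646 = (2 + 7*I*√2)*(1/6646) = 1/3323 + 7*I*√2/6646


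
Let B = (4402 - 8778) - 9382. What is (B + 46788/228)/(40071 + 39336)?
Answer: -257503/1508733 ≈ -0.17068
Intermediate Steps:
B = -13758 (B = -4376 - 9382 = -13758)
(B + 46788/228)/(40071 + 39336) = (-13758 + 46788/228)/(40071 + 39336) = (-13758 + 46788*(1/228))/79407 = (-13758 + 3899/19)*(1/79407) = -257503/19*1/79407 = -257503/1508733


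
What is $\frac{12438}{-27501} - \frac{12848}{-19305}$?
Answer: $\frac{3430826}{16088085} \approx 0.21325$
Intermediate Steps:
$\frac{12438}{-27501} - \frac{12848}{-19305} = 12438 \left(- \frac{1}{27501}\right) - - \frac{1168}{1755} = - \frac{4146}{9167} + \frac{1168}{1755} = \frac{3430826}{16088085}$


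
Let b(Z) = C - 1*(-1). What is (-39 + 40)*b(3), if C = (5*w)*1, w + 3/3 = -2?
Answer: -14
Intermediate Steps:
w = -3 (w = -1 - 2 = -3)
C = -15 (C = (5*(-3))*1 = -15*1 = -15)
b(Z) = -14 (b(Z) = -15 - 1*(-1) = -15 + 1 = -14)
(-39 + 40)*b(3) = (-39 + 40)*(-14) = 1*(-14) = -14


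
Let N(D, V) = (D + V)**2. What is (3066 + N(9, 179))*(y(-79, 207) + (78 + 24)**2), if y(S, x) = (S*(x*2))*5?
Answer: -5881569660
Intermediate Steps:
y(S, x) = 10*S*x (y(S, x) = (S*(2*x))*5 = (2*S*x)*5 = 10*S*x)
(3066 + N(9, 179))*(y(-79, 207) + (78 + 24)**2) = (3066 + (9 + 179)**2)*(10*(-79)*207 + (78 + 24)**2) = (3066 + 188**2)*(-163530 + 102**2) = (3066 + 35344)*(-163530 + 10404) = 38410*(-153126) = -5881569660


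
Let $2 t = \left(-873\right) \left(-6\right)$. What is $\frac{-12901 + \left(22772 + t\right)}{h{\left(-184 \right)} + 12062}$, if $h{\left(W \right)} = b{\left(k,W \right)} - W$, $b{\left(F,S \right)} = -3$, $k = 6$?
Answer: $\frac{12490}{12243} \approx 1.0202$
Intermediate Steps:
$t = 2619$ ($t = \frac{\left(-873\right) \left(-6\right)}{2} = \frac{1}{2} \cdot 5238 = 2619$)
$h{\left(W \right)} = -3 - W$
$\frac{-12901 + \left(22772 + t\right)}{h{\left(-184 \right)} + 12062} = \frac{-12901 + \left(22772 + 2619\right)}{\left(-3 - -184\right) + 12062} = \frac{-12901 + 25391}{\left(-3 + 184\right) + 12062} = \frac{12490}{181 + 12062} = \frac{12490}{12243}$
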